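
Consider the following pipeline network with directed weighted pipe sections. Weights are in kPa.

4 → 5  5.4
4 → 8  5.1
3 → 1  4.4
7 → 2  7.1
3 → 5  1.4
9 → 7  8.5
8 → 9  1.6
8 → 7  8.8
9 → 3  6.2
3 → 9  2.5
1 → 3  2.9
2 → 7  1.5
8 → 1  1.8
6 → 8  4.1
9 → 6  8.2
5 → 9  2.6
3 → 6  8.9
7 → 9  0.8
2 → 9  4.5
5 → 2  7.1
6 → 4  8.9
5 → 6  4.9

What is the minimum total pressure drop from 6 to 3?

8.8 kPa

Running Dijkstra from 6:
6: 0
8: 4.1  (via 6)
9: 5.7  (via 8)
1: 5.9  (via 8)
3: 8.8  (via 1)
Shortest route: 6–8–1–3 = 8.8 kPa.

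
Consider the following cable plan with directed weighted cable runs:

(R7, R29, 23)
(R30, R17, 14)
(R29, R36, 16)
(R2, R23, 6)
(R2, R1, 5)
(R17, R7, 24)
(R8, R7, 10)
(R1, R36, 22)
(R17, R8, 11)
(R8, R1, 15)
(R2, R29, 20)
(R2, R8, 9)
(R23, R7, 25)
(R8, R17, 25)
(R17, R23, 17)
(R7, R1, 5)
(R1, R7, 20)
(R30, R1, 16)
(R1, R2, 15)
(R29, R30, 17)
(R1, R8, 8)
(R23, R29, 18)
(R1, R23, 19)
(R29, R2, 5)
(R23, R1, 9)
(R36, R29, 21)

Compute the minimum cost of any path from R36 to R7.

45

Candidate routes:
R36–R29–R2–R1–R7: 21+5+5+20 = 51
R36–R29–R2–R1–R8–R7: 21+5+5+8+10 = 49
R36–R29–R2–R8–R7: 21+5+9+10 = 45
The minimum is 45 via R36–R29–R2–R8–R7.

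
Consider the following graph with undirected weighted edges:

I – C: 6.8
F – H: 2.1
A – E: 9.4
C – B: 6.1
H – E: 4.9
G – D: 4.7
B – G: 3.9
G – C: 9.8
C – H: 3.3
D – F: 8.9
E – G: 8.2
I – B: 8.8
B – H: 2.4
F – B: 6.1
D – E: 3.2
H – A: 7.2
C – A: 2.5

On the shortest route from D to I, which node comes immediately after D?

G

Compare a few routes:
D → E → H → C → I: 3.2+4.9+3.3+6.8 = 18.2
D → G → B → I: 4.7+3.9+8.8 = 17.4
D → E → H → B → I: 3.2+4.9+2.4+8.8 = 19.3
Cheapest is D → G → B → I at 17.4.
So from D the first move is to G.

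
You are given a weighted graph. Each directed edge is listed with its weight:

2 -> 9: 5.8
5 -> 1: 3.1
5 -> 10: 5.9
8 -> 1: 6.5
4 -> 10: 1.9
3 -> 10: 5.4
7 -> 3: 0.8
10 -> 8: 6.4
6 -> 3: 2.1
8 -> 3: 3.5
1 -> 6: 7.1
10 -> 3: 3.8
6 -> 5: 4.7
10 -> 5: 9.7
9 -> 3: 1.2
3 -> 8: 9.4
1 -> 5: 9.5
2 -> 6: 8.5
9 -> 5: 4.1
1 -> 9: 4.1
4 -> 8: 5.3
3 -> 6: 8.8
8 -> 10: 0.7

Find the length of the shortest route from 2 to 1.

13

Compare a few routes:
2 → 9 → 5 → 1: 5.8+4.1+3.1 = 13
2 → 6 → 5 → 1: 8.5+4.7+3.1 = 16.3
The minimum is 13 via 2 → 9 → 5 → 1.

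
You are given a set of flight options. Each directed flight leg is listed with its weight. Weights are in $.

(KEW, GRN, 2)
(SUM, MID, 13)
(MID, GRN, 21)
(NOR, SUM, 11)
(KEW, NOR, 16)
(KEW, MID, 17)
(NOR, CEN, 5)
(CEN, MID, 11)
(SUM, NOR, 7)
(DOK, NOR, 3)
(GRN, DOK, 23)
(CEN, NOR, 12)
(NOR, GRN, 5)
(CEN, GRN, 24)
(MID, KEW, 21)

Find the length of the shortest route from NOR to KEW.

Running Dijkstra from NOR:
NOR: 0
CEN: 5  (via NOR)
GRN: 5  (via NOR)
SUM: 11  (via NOR)
MID: 16  (via CEN)
DOK: 28  (via GRN)
KEW: 37  (via MID)
Shortest route: NOR–CEN–MID–KEW = $37.

$37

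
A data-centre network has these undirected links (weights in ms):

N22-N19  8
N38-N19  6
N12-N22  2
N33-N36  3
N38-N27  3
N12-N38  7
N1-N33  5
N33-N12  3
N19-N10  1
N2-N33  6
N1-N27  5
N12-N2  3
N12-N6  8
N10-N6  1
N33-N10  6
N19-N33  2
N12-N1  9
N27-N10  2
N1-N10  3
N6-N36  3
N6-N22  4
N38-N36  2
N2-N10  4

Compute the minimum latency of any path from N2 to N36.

Candidate routes:
N2–N33–N36: 6+3 = 9
N2–N10–N6–N36: 4+1+3 = 8
The minimum is 8 ms via N2–N10–N6–N36.

8 ms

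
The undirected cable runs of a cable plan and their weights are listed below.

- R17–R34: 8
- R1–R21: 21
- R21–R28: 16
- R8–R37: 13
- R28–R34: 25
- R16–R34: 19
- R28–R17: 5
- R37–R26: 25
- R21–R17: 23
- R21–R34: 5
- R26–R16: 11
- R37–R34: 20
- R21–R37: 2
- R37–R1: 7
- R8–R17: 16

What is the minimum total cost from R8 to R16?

Enumerating some paths:
R8–R17–R34–R16: 16+8+19 = 43
R8–R37–R21–R34–R16: 13+2+5+19 = 39
Cheapest is R8–R37–R21–R34–R16 at 39.

39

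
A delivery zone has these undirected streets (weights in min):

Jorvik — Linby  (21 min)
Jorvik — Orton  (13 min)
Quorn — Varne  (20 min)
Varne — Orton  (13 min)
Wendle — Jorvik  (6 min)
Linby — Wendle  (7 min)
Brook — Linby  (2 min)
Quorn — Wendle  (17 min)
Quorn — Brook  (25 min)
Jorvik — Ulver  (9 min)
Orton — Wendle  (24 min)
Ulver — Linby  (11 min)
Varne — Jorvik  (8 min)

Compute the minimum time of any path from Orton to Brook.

28 min

Running Dijkstra from Orton:
Orton: 0
Varne: 13  (via Orton)
Jorvik: 13  (via Orton)
Wendle: 19  (via Jorvik)
Ulver: 22  (via Jorvik)
Linby: 26  (via Wendle)
Brook: 28  (via Linby)
Shortest route: Orton–Jorvik–Wendle–Linby–Brook = 28 min.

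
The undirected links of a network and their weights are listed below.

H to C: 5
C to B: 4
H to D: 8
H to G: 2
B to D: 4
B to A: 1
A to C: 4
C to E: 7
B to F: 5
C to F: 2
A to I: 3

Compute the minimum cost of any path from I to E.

14

Running Dijkstra from I:
I: 0
A: 3  (via I)
B: 4  (via A)
C: 7  (via A)
D: 8  (via B)
F: 9  (via B)
H: 12  (via C)
E: 14  (via C)
Shortest route: I → A → C → E = 14.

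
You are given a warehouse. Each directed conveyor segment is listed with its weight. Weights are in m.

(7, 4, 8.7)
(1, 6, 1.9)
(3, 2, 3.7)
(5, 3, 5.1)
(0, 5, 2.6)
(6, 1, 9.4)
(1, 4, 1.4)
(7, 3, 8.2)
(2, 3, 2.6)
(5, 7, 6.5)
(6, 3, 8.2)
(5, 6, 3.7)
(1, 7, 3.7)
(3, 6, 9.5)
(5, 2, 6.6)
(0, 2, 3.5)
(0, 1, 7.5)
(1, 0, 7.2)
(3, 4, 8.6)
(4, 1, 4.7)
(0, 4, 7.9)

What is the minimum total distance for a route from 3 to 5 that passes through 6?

Best 3 to 6: 3–6 costing 9.5
Best 6 to 5: 6–1–0–5 costing 19.2
Total via 6: 9.5 + 19.2 = 28.7 m.

28.7 m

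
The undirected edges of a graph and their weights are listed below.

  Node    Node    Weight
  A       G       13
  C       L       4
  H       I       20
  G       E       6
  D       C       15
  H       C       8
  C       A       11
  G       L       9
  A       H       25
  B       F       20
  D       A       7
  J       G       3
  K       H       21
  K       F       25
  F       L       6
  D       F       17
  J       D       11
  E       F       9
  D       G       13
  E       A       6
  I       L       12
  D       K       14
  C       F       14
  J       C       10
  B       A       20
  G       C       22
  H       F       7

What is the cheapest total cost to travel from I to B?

38

Compare a few routes:
I–L–F–B: 12+6+20 = 38
I–L–C–A–B: 12+4+11+20 = 47
The minimum is 38 via I–L–F–B.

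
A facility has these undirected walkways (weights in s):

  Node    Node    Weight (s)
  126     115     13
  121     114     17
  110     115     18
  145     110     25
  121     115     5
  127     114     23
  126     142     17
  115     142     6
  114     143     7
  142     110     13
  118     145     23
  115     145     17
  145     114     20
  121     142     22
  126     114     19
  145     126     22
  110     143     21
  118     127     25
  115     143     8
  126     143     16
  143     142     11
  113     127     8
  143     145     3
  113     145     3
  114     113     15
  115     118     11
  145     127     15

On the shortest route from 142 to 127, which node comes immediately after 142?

Enumerating some paths:
142 → 143 → 145 → 113 → 127: 11+3+3+8 = 25
142 → 115 → 143 → 145 → 113 → 127: 6+8+3+3+8 = 28
Cheapest is 142 → 143 → 145 → 113 → 127 at 25 s.
So from 142 the first move is to 143.

143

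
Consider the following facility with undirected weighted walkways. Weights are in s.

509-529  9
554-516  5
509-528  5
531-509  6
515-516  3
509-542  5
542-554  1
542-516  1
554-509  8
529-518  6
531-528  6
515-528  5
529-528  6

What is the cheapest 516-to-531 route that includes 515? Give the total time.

Best 516 to 515: 516 → 515 costing 3
Shortest 515→531: 515 → 528 → 531 = 11
Total via 515: 3 + 11 = 14 s.

14 s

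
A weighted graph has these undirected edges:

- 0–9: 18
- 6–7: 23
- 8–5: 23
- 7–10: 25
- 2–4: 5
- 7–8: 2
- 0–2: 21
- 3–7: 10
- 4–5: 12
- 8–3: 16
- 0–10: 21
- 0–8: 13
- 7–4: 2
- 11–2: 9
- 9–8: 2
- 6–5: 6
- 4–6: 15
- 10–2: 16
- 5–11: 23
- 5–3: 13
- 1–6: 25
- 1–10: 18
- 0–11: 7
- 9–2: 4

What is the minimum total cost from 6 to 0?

Candidate routes:
6 → 4 → 7 → 8 → 0: 15+2+2+13 = 32
6 → 5 → 11 → 0: 6+23+7 = 36
6 → 4 → 2 → 11 → 0: 15+5+9+7 = 36
6 → 5 → 4 → 7 → 8 → 0: 6+12+2+2+13 = 35
The minimum is 32 via 6 → 4 → 7 → 8 → 0.

32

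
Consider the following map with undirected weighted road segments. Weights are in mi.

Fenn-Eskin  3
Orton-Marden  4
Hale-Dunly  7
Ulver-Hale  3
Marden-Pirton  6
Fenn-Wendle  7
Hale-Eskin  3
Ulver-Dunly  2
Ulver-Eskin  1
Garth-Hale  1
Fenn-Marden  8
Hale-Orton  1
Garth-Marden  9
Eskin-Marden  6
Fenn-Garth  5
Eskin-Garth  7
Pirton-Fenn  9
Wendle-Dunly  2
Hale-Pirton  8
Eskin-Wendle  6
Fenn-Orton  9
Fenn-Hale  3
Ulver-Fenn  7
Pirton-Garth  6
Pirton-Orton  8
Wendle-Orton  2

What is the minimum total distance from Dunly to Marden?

8 mi

Compare a few routes:
Dunly–Ulver–Eskin–Marden: 2+1+6 = 9
Dunly–Wendle–Orton–Marden: 2+2+4 = 8
Dunly–Ulver–Hale–Orton–Marden: 2+3+1+4 = 10
The minimum is 8 mi via Dunly–Wendle–Orton–Marden.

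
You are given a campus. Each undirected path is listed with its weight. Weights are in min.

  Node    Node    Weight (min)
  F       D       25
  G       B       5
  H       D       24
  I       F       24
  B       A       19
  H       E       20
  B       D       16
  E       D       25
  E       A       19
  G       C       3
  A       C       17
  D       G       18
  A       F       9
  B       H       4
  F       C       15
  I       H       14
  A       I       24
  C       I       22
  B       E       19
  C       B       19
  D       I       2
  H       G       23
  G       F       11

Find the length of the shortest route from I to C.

Settle nodes by increasing distance from I:
I: 0
D: 2  (via I)
H: 14  (via I)
B: 18  (via D)
G: 20  (via D)
C: 22  (via I)
Shortest route: I → C = 22 min.

22 min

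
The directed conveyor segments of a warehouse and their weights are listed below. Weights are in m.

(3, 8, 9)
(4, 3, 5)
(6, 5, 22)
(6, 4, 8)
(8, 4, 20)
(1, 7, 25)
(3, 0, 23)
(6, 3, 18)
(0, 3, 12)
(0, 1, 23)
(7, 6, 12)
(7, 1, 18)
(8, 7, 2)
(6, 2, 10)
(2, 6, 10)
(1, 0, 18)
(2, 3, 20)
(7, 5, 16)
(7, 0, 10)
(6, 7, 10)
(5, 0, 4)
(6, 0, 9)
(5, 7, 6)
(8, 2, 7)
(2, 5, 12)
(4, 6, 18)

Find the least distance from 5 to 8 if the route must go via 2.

Shortest 5→2: 5–7–6–2 = 28
Shortest 2→8: 2–3–8 = 29
Total via 2: 28 + 29 = 57 m.

57 m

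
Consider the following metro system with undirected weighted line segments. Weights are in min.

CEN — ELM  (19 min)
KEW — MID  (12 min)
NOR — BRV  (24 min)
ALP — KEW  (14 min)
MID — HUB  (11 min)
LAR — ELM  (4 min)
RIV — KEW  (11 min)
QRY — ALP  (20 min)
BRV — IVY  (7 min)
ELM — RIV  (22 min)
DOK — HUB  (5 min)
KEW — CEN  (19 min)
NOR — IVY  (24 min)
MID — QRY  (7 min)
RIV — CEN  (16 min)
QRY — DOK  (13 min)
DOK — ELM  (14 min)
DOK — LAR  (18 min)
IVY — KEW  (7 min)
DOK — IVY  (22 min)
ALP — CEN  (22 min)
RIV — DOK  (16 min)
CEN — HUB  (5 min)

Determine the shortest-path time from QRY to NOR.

50 min

Running Dijkstra from QRY:
QRY: 0
MID: 7  (via QRY)
DOK: 13  (via QRY)
HUB: 18  (via MID)
KEW: 19  (via MID)
ALP: 20  (via QRY)
CEN: 23  (via HUB)
IVY: 26  (via KEW)
ELM: 27  (via DOK)
RIV: 29  (via DOK)
LAR: 31  (via DOK)
BRV: 33  (via IVY)
NOR: 50  (via IVY)
Shortest route: QRY–MID–KEW–IVY–NOR = 50 min.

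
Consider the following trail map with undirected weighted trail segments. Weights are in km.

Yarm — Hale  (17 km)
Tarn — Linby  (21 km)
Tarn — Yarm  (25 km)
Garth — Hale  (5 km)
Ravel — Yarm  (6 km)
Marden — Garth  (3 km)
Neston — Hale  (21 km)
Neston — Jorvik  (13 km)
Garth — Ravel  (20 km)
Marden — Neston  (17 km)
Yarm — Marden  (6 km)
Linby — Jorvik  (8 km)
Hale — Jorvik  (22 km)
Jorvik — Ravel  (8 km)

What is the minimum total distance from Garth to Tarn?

Running Dijkstra from Garth:
Garth: 0
Marden: 3  (via Garth)
Hale: 5  (via Garth)
Yarm: 9  (via Marden)
Ravel: 15  (via Yarm)
Neston: 20  (via Marden)
Jorvik: 23  (via Ravel)
Linby: 31  (via Jorvik)
Tarn: 34  (via Yarm)
Shortest route: Garth–Marden–Yarm–Tarn = 34 km.

34 km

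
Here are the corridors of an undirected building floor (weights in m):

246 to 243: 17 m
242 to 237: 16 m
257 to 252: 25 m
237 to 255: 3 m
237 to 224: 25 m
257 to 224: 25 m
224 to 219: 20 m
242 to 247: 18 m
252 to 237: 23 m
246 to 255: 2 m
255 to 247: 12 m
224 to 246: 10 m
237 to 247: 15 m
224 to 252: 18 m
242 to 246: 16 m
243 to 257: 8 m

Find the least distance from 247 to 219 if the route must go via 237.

Shortest 247→237: 247–237 = 15
Best 237 to 219: 237–255–246–224–219 costing 35
Total via 237: 15 + 35 = 50 m.

50 m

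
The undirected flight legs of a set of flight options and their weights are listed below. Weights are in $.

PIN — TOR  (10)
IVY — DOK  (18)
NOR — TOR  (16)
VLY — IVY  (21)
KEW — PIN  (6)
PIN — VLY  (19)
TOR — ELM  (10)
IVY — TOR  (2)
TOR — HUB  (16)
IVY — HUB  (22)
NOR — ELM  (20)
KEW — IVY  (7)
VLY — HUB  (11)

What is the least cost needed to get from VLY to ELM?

Candidate routes:
VLY → IVY → TOR → ELM: 21+2+10 = 33
VLY → HUB → TOR → ELM: 11+16+10 = 37
Cheapest is VLY → IVY → TOR → ELM at $33.

$33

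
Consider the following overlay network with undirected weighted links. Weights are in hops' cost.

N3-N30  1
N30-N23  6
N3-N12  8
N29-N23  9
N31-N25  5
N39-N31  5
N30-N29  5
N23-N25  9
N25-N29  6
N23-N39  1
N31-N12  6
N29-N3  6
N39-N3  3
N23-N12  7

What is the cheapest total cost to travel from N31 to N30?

9 hops' cost

Compare a few routes:
N31 - N39 - N3 - N30: 5+3+1 = 9
N31 - N12 - N3 - N30: 6+8+1 = 15
N31 - N39 - N23 - N30: 5+1+6 = 12
The minimum is 9 hops' cost via N31 - N39 - N3 - N30.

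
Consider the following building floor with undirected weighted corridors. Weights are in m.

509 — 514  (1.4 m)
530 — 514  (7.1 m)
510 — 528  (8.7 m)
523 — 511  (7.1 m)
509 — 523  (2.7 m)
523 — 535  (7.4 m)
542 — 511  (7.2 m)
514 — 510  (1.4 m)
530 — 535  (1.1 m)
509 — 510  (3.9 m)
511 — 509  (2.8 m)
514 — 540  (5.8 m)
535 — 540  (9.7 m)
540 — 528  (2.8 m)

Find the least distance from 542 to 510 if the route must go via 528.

Best 542 to 528: 542–511–509–514–540–528 costing 20
Best 528 to 510: 528–510 costing 8.7
Total via 528: 20 + 8.7 = 28.7 m.

28.7 m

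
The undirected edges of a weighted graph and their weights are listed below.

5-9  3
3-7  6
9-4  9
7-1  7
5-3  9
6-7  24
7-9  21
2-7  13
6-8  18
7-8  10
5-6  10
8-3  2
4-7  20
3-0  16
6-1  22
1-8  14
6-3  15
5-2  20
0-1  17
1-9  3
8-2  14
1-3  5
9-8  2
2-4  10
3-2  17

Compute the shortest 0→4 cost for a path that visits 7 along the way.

Shortest 0→7: 0–3–7 = 22
Best 7 to 4: 7–1–9–4 costing 19
Total via 7: 22 + 19 = 41.

41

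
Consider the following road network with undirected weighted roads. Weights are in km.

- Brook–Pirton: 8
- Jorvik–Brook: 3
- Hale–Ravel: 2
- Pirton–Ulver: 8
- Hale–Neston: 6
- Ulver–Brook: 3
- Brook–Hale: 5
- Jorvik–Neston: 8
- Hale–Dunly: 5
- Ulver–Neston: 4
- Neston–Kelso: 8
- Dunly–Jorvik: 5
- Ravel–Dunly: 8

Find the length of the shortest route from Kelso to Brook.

Compare a few routes:
Kelso–Neston–Jorvik–Brook: 8+8+3 = 19
Kelso–Neston–Ulver–Brook: 8+4+3 = 15
Cheapest is Kelso–Neston–Ulver–Brook at 15 km.

15 km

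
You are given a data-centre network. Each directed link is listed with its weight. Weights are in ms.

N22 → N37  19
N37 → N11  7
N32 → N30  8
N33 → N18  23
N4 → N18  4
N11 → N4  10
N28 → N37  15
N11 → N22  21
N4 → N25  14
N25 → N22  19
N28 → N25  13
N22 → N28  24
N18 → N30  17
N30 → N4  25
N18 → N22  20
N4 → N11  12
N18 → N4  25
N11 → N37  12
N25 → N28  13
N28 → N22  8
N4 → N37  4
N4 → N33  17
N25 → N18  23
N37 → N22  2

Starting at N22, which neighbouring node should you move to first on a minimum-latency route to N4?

Compare a few routes:
N22 → N28 → N37 → N11 → N4: 24+15+7+10 = 56
N22 → N37 → N11 → N4: 19+7+10 = 36
N22 → N28 → N25 → N18 → N4: 24+13+23+25 = 85
The minimum is 36 ms via N22 → N37 → N11 → N4.
So from N22 the first move is to N37.

N37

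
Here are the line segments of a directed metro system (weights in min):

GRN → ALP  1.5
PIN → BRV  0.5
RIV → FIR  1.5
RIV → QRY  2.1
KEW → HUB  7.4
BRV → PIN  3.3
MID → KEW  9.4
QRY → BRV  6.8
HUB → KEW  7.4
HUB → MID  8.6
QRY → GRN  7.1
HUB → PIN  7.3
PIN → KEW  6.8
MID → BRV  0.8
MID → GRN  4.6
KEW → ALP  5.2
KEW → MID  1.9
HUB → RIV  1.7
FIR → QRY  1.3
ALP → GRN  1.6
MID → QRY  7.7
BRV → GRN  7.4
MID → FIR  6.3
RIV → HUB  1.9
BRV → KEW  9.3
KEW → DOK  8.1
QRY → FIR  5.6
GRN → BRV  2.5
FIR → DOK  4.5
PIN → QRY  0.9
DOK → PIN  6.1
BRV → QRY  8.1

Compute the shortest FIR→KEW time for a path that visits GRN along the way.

Shortest FIR→GRN: FIR–QRY–GRN = 8.4
Best GRN to KEW: GRN–BRV–KEW costing 11.8
Total via GRN: 8.4 + 11.8 = 20.2 min.

20.2 min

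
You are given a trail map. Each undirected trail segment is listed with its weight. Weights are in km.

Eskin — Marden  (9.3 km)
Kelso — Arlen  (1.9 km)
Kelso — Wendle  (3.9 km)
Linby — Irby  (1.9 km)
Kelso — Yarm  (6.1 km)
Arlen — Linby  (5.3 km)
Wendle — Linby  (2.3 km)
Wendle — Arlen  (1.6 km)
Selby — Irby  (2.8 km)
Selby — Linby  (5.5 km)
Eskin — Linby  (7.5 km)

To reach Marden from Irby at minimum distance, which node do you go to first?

Compare a few routes:
Irby–Selby–Linby–Eskin–Marden: 2.8+5.5+7.5+9.3 = 25.1
Irby–Linby–Eskin–Marden: 1.9+7.5+9.3 = 18.7
The minimum is 18.7 km via Irby–Linby–Eskin–Marden.
So from Irby the first move is to Linby.

Linby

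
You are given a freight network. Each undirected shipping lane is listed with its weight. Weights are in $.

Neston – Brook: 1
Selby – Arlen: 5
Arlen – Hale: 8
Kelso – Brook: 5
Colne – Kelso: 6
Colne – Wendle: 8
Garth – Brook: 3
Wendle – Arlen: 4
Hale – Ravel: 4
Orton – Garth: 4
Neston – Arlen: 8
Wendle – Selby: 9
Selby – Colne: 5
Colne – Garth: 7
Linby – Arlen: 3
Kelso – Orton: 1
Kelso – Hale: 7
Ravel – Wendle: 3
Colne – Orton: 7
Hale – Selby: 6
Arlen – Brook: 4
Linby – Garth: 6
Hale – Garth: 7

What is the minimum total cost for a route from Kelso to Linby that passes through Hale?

$18

Best Kelso to Hale: Kelso → Hale costing 7
Shortest Hale→Linby: Hale → Arlen → Linby = 11
Total via Hale: 7 + 11 = $18.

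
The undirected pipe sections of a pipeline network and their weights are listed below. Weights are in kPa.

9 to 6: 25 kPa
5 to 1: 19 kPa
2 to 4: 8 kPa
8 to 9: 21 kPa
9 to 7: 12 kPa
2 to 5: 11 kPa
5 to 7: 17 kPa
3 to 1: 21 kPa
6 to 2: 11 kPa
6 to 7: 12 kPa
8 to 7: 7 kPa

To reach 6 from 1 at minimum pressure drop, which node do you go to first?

5

Compare a few routes:
1 - 5 - 7 - 6: 19+17+12 = 48
1 - 5 - 2 - 6: 19+11+11 = 41
1 - 5 - 7 - 9 - 6: 19+17+12+25 = 73
The minimum is 41 kPa via 1 - 5 - 2 - 6.
So from 1 the first move is to 5.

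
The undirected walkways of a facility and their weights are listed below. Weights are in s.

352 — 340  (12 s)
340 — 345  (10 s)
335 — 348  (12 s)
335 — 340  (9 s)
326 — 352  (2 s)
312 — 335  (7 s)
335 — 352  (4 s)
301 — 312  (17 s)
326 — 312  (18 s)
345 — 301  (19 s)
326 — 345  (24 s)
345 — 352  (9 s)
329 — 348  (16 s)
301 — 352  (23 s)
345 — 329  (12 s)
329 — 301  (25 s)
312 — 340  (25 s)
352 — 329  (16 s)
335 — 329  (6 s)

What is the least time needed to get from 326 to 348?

Compare a few routes:
326 - 352 - 335 - 348: 2+4+12 = 18
326 - 352 - 335 - 329 - 348: 2+4+6+16 = 28
Cheapest is 326 - 352 - 335 - 348 at 18 s.

18 s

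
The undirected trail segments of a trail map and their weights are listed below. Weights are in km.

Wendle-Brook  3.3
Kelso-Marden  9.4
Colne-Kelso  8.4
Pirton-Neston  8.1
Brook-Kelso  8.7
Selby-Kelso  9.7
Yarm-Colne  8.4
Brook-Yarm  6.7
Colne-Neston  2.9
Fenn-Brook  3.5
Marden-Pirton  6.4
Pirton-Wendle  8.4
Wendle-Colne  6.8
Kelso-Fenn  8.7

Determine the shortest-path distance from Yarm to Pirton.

Candidate routes:
Yarm → Brook → Wendle → Pirton: 6.7+3.3+8.4 = 18.4
Yarm → Brook → Wendle → Colne → Neston → Pirton: 6.7+3.3+6.8+2.9+8.1 = 27.8
Yarm → Colne → Neston → Pirton: 8.4+2.9+8.1 = 19.4
Yarm → Colne → Wendle → Pirton: 8.4+6.8+8.4 = 23.6
Cheapest is Yarm → Brook → Wendle → Pirton at 18.4 km.

18.4 km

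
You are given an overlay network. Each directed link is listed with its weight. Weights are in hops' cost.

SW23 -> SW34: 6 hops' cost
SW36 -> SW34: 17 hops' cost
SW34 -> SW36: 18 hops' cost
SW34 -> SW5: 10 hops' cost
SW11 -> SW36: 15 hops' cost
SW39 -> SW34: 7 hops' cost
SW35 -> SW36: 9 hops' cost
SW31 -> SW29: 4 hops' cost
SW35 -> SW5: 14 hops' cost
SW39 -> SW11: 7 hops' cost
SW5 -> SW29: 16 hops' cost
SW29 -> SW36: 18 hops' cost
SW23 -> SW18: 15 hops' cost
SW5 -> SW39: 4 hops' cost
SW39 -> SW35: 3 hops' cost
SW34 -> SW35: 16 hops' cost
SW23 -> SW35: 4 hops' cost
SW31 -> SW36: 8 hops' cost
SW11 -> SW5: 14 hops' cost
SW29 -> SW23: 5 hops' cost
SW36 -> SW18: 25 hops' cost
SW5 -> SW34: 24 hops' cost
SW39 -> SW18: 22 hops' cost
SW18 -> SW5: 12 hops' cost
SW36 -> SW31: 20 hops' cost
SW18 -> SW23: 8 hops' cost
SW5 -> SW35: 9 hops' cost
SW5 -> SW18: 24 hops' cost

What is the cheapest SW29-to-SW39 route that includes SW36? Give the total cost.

49 hops' cost

Shortest SW29→SW36: SW29 → SW36 = 18
Shortest SW36→SW39: SW36 → SW34 → SW5 → SW39 = 31
Total via SW36: 18 + 31 = 49 hops' cost.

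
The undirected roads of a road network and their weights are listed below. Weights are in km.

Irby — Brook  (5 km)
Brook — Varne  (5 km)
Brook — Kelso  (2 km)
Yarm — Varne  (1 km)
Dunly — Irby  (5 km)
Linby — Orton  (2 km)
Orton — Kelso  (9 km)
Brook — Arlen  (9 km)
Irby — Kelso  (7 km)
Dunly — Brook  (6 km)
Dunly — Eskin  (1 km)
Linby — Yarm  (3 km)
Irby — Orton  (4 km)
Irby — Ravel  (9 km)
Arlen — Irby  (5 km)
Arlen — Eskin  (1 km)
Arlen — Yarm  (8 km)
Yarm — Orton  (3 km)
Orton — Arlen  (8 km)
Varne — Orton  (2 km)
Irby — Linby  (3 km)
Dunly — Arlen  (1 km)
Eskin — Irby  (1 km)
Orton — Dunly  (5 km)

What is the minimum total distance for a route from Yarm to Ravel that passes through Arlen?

Shortest Yarm→Arlen: Yarm–Arlen = 8
Best Arlen to Ravel: Arlen–Eskin–Irby–Ravel costing 11
Total via Arlen: 8 + 11 = 19 km.

19 km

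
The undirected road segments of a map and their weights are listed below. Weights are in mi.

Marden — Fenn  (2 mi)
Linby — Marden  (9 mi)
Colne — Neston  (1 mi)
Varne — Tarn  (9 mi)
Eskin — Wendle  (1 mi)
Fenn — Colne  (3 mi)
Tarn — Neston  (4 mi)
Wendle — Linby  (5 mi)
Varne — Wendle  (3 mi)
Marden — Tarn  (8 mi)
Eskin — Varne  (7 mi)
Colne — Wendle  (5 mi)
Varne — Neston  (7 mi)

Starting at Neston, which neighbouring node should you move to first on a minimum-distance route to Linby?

Enumerating some paths:
Neston–Colne–Fenn–Marden–Linby: 1+3+2+9 = 15
Neston–Colne–Wendle–Linby: 1+5+5 = 11
The minimum is 11 mi via Neston–Colne–Wendle–Linby.
So from Neston the first move is to Colne.

Colne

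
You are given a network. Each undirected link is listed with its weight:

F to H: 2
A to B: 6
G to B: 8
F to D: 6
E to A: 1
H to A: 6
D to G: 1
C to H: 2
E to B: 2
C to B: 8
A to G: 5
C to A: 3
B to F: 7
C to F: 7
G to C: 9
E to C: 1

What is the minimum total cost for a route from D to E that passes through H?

11

Shortest D→H: D–F–H = 8
Best H to E: H–C–E costing 3
Total via H: 8 + 3 = 11.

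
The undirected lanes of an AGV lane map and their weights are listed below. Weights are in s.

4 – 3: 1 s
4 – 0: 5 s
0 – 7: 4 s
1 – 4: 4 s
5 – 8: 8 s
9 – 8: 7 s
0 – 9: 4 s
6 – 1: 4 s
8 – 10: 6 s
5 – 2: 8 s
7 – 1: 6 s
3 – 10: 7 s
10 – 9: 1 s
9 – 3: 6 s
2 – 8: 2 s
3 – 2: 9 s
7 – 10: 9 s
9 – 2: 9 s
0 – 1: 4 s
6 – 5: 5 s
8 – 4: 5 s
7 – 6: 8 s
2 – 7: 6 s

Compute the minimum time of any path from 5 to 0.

Candidate routes:
5 → 6 → 1 → 0: 5+4+4 = 13
5 → 6 → 1 → 4 → 0: 5+4+4+5 = 18
5 → 6 → 7 → 0: 5+8+4 = 17
Cheapest is 5 → 6 → 1 → 0 at 13 s.

13 s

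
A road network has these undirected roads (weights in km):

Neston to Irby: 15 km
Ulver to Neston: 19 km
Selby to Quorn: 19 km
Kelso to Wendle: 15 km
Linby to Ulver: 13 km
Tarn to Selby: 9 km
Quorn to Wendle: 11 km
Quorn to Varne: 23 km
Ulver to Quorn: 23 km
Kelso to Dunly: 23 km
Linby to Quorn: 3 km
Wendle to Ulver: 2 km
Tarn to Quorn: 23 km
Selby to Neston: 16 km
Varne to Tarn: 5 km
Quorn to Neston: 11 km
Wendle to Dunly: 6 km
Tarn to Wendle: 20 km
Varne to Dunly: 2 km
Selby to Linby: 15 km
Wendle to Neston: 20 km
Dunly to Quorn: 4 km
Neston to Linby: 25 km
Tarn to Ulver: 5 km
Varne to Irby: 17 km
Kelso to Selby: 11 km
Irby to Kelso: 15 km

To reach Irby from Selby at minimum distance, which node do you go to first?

Compare a few routes:
Selby → Neston → Irby: 16+15 = 31
Selby → Kelso → Irby: 11+15 = 26
Selby → Tarn → Varne → Irby: 9+5+17 = 31
Cheapest is Selby → Kelso → Irby at 26 km.
So from Selby the first move is to Kelso.

Kelso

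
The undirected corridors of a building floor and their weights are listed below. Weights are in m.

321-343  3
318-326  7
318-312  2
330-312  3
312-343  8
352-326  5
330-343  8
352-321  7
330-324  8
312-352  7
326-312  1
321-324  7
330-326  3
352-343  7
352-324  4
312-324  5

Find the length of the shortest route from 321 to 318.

13 m

Settle nodes by increasing distance from 321:
321: 0
343: 3  (via 321)
352: 7  (via 321)
324: 7  (via 321)
330: 11  (via 343)
312: 11  (via 343)
326: 12  (via 352)
318: 13  (via 312)
Shortest route: 321–343–312–318 = 13 m.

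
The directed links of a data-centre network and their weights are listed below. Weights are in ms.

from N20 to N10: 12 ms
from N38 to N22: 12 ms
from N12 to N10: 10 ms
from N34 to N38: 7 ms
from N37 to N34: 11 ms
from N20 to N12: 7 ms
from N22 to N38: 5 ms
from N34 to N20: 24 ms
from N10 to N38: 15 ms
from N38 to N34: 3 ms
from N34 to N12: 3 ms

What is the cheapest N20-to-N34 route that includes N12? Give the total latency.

35 ms

Best N20 to N12: N20–N12 costing 7
Shortest N12→N34: N12–N10–N38–N34 = 28
Total via N12: 7 + 28 = 35 ms.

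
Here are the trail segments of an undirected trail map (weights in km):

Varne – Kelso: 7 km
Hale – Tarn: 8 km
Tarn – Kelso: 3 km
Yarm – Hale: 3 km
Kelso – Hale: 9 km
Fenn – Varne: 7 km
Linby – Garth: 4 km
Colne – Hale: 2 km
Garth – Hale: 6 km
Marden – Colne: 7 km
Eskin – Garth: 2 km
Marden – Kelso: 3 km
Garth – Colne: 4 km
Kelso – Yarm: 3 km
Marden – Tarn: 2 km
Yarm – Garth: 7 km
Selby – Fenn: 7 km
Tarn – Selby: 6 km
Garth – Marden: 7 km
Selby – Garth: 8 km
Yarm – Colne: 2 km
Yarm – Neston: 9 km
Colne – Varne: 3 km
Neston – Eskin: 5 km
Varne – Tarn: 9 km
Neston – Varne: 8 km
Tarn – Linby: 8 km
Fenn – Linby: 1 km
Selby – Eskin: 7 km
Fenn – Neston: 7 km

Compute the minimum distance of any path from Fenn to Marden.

11 km

Settle nodes by increasing distance from Fenn:
Fenn: 0
Linby: 1  (via Fenn)
Garth: 5  (via Linby)
Neston: 7  (via Fenn)
Eskin: 7  (via Garth)
Selby: 7  (via Fenn)
Varne: 7  (via Fenn)
Colne: 9  (via Garth)
Tarn: 9  (via Linby)
Hale: 11  (via Garth)
Yarm: 11  (via Colne)
Marden: 11  (via Tarn)
Shortest route: Fenn–Linby–Tarn–Marden = 11 km.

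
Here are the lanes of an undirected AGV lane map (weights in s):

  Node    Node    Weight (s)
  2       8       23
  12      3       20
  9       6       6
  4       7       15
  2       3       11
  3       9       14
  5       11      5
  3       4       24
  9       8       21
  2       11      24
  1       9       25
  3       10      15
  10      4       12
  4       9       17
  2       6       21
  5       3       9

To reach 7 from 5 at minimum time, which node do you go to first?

3

Compare a few routes:
5 - 3 - 4 - 7: 9+24+15 = 48
5 - 3 - 9 - 4 - 7: 9+14+17+15 = 55
5 - 3 - 10 - 4 - 7: 9+15+12+15 = 51
5 - 11 - 2 - 3 - 4 - 7: 5+24+11+24+15 = 79
The minimum is 48 s via 5 - 3 - 4 - 7.
So from 5 the first move is to 3.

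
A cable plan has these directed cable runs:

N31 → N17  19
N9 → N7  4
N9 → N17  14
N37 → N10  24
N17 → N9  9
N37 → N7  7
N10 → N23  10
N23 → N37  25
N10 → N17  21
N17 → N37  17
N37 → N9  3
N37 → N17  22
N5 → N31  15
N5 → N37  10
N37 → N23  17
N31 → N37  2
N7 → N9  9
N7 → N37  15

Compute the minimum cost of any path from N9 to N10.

43

Shortest distances from N9:
N9: 0
N7: 4  (via N9)
N17: 14  (via N9)
N37: 19  (via N7)
N23: 36  (via N37)
N10: 43  (via N37)
Shortest route: N9 → N7 → N37 → N10 = 43.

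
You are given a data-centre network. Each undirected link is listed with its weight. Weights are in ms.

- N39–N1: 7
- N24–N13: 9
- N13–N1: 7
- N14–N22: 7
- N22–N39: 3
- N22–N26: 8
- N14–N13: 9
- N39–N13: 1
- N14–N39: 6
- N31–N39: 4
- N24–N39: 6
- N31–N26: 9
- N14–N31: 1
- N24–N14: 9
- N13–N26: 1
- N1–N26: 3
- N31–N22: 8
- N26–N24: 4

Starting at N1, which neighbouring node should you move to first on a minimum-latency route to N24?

Compare a few routes:
N1–N13–N26–N24: 7+1+4 = 12
N1–N26–N24: 3+4 = 7
N1–N26–N13–N39–N24: 3+1+1+6 = 11
The minimum is 7 ms via N1–N26–N24.
So from N1 the first move is to N26.

N26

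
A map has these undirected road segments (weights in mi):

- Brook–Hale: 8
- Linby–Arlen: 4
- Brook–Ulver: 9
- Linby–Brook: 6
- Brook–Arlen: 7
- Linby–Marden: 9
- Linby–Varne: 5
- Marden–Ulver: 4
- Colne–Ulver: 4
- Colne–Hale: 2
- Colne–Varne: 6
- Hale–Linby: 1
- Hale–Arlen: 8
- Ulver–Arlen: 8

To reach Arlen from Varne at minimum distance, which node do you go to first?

Candidate routes:
Varne - Colne - Hale - Linby - Arlen: 6+2+1+4 = 13
Varne - Linby - Hale - Arlen: 5+1+8 = 14
Varne - Linby - Arlen: 5+4 = 9
Cheapest is Varne - Linby - Arlen at 9 mi.
So from Varne the first move is to Linby.

Linby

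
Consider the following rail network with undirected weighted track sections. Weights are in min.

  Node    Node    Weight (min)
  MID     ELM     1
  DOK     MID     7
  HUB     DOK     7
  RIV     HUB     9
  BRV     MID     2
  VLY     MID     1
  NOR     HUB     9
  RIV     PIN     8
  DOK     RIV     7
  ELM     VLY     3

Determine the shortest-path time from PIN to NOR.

26 min

Compare a few routes:
PIN → RIV → HUB → NOR: 8+9+9 = 26
PIN → RIV → DOK → HUB → NOR: 8+7+7+9 = 31
Cheapest is PIN → RIV → HUB → NOR at 26 min.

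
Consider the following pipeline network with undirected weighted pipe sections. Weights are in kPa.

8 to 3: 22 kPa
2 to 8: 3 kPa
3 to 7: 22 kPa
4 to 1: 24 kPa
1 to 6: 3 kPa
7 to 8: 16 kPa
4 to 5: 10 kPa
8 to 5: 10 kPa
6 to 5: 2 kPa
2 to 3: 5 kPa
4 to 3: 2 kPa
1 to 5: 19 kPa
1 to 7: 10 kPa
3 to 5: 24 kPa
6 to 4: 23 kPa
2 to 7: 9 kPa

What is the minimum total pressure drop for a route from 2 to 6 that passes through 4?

19 kPa

Shortest 2→4: 2 → 3 → 4 = 7
Best 4 to 6: 4 → 5 → 6 costing 12
Total via 4: 7 + 12 = 19 kPa.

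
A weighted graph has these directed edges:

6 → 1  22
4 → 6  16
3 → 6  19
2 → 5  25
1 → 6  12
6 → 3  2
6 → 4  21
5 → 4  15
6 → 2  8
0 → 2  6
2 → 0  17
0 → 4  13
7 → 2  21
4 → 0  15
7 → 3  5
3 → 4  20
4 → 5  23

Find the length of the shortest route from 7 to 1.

46

Settle nodes by increasing distance from 7:
7: 0
3: 5  (via 7)
2: 21  (via 7)
6: 24  (via 3)
4: 25  (via 3)
0: 38  (via 2)
1: 46  (via 6)
Shortest route: 7 → 3 → 6 → 1 = 46.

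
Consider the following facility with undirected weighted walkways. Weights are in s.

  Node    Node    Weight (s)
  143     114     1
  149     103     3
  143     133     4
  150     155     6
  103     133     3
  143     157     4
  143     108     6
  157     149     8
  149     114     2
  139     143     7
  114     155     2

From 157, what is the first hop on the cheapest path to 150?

143

Enumerating some paths:
157 - 143 - 133 - 103 - 149 - 114 - 155 - 150: 4+4+3+3+2+2+6 = 24
157 - 143 - 114 - 155 - 150: 4+1+2+6 = 13
157 - 149 - 114 - 155 - 150: 8+2+2+6 = 18
The minimum is 13 s via 157 - 143 - 114 - 155 - 150.
So from 157 the first move is to 143.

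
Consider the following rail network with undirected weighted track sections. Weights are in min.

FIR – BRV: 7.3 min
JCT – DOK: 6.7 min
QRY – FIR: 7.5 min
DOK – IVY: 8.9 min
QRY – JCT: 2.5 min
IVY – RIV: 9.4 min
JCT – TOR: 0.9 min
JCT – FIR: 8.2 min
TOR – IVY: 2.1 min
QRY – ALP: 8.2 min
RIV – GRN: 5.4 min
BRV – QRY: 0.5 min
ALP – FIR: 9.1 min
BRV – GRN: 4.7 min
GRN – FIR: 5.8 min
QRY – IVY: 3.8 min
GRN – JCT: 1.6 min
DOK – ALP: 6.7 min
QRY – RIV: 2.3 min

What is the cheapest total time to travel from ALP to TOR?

11.6 min

Running Dijkstra from ALP:
ALP: 0
DOK: 6.7  (via ALP)
QRY: 8.2  (via ALP)
BRV: 8.7  (via QRY)
FIR: 9.1  (via ALP)
RIV: 10.5  (via QRY)
JCT: 10.7  (via QRY)
TOR: 11.6  (via JCT)
Shortest route: ALP → QRY → JCT → TOR = 11.6 min.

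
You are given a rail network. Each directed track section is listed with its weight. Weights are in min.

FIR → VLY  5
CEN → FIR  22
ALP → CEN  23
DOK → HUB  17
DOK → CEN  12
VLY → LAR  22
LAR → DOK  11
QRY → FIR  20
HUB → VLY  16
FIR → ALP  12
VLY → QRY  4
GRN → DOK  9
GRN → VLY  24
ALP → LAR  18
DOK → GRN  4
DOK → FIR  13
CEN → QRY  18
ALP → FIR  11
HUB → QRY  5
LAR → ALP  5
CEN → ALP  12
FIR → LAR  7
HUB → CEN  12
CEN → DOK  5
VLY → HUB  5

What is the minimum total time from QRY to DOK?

38 min

Running Dijkstra from QRY:
QRY: 0
FIR: 20  (via QRY)
VLY: 25  (via FIR)
LAR: 27  (via FIR)
HUB: 30  (via VLY)
ALP: 32  (via FIR)
DOK: 38  (via LAR)
Shortest route: QRY → FIR → LAR → DOK = 38 min.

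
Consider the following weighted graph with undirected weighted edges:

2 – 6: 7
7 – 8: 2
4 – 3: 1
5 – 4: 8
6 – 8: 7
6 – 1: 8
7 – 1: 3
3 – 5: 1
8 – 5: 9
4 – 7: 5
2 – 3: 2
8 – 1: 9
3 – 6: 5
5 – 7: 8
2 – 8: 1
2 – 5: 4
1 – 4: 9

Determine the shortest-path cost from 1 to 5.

9

Shortest distances from 1:
1: 0
7: 3  (via 1)
8: 5  (via 7)
2: 6  (via 8)
3: 8  (via 2)
4: 8  (via 7)
6: 8  (via 1)
5: 9  (via 3)
Shortest route: 1–7–8–2–3–5 = 9.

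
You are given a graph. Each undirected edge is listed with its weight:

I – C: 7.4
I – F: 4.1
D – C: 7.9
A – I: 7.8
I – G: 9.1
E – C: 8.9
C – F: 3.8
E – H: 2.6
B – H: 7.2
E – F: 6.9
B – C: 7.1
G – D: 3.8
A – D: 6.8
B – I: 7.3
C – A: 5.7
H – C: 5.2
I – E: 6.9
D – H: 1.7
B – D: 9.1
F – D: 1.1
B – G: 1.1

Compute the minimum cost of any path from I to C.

7.4

Compare a few routes:
I–F–C: 4.1+3.8 = 7.9
I–F–D–C: 4.1+1.1+7.9 = 13.1
I–C: 7.4 = 7.4
I–F–D–H–C: 4.1+1.1+1.7+5.2 = 12.1
Cheapest is I–C at 7.4.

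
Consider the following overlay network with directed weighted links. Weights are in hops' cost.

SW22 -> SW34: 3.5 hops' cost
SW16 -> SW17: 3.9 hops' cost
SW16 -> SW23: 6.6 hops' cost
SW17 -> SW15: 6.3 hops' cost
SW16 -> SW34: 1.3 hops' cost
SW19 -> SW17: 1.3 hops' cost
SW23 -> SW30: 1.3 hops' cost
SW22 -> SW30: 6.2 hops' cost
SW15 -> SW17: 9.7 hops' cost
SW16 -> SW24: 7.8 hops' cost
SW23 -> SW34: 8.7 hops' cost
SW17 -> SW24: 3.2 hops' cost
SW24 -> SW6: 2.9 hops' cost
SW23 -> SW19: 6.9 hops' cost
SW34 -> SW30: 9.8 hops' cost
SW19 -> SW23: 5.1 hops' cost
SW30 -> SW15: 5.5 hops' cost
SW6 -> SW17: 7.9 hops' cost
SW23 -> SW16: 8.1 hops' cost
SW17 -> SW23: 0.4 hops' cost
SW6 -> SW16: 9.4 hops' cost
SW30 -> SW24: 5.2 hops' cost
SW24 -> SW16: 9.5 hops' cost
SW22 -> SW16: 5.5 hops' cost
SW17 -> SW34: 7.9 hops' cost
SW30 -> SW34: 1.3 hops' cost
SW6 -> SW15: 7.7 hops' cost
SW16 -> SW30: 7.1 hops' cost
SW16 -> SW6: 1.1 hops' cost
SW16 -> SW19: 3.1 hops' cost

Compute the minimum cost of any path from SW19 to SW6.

7.4 hops' cost

Shortest distances from SW19:
SW19: 0
SW17: 1.3  (via SW19)
SW23: 1.7  (via SW17)
SW30: 3  (via SW23)
SW34: 4.3  (via SW30)
SW24: 4.5  (via SW17)
SW6: 7.4  (via SW24)
Shortest route: SW19–SW17–SW24–SW6 = 7.4 hops' cost.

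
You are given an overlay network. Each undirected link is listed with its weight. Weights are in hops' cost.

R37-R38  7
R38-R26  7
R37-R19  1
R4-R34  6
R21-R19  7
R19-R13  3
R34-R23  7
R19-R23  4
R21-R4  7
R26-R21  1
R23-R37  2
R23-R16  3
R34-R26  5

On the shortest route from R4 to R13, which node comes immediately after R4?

R21

Compare a few routes:
R4 → R34 → R23 → R37 → R19 → R13: 6+7+2+1+3 = 19
R4 → R21 → R19 → R13: 7+7+3 = 17
R4 → R34 → R23 → R19 → R13: 6+7+4+3 = 20
The minimum is 17 hops' cost via R4 → R21 → R19 → R13.
So from R4 the first move is to R21.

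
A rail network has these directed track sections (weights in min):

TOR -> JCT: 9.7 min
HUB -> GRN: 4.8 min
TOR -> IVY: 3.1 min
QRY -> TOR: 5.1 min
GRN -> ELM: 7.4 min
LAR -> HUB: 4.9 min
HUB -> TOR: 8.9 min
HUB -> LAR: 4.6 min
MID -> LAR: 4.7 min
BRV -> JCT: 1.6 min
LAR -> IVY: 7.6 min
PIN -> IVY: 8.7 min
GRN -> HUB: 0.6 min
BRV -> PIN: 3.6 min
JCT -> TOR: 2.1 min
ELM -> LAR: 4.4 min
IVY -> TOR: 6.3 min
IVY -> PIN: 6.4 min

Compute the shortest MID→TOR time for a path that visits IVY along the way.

18.6 min

Shortest MID→IVY: MID–LAR–IVY = 12.3
Shortest IVY→TOR: IVY–TOR = 6.3
Total via IVY: 12.3 + 6.3 = 18.6 min.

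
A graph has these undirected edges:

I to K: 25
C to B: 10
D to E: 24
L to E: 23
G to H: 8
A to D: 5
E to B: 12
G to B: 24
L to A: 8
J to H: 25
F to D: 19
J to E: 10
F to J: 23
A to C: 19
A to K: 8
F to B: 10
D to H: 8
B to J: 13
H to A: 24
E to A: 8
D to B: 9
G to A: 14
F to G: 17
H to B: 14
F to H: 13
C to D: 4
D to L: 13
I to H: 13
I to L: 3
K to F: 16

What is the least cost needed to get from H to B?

14

Enumerating some paths:
H - B: 14 = 14
H - D - B: 8+9 = 17
The minimum is 14 via H - B.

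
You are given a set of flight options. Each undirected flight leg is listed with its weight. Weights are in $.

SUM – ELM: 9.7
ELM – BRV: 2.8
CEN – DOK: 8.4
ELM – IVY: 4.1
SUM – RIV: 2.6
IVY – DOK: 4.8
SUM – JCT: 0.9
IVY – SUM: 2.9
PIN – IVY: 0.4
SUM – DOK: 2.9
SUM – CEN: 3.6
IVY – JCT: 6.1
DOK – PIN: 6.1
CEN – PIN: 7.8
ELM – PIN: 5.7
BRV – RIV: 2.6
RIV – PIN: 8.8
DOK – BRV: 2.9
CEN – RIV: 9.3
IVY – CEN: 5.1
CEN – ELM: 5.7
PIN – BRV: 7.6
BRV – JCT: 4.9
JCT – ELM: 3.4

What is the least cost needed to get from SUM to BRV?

$5.2

Settle nodes by increasing distance from SUM:
SUM: 0
JCT: 0.9  (via SUM)
RIV: 2.6  (via SUM)
DOK: 2.9  (via SUM)
IVY: 2.9  (via SUM)
PIN: 3.3  (via IVY)
CEN: 3.6  (via SUM)
ELM: 4.3  (via JCT)
BRV: 5.2  (via RIV)
Shortest route: SUM → RIV → BRV = $5.2.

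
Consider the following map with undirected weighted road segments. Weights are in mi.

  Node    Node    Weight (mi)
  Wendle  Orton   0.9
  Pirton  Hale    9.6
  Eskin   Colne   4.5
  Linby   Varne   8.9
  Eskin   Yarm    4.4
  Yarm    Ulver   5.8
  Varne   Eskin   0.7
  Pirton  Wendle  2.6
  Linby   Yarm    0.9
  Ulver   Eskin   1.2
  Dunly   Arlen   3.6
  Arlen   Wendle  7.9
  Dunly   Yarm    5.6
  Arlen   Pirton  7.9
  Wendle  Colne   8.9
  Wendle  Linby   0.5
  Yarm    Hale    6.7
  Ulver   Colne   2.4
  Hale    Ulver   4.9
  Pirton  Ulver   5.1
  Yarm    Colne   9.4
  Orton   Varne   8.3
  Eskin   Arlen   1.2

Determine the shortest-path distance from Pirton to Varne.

Running Dijkstra from Pirton:
Pirton: 0
Wendle: 2.6  (via Pirton)
Linby: 3.1  (via Wendle)
Orton: 3.5  (via Wendle)
Yarm: 4  (via Linby)
Ulver: 5.1  (via Pirton)
Eskin: 6.3  (via Ulver)
Varne: 7  (via Eskin)
Shortest route: Pirton → Ulver → Eskin → Varne = 7 mi.

7 mi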